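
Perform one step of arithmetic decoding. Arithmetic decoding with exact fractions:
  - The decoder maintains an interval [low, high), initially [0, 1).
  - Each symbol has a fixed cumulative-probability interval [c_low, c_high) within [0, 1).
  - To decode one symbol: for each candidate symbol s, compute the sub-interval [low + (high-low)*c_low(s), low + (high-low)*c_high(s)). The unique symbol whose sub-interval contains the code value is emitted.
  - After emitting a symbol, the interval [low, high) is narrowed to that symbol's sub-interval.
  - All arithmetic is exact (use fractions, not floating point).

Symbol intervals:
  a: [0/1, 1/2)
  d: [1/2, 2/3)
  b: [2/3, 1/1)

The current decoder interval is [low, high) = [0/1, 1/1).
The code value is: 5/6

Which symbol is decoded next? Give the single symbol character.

Interval width = high − low = 1/1 − 0/1 = 1/1
Scaled code = (code − low) / width = (5/6 − 0/1) / 1/1 = 5/6
  a: [0/1, 1/2) 
  d: [1/2, 2/3) 
  b: [2/3, 1/1) ← scaled code falls here ✓

Answer: b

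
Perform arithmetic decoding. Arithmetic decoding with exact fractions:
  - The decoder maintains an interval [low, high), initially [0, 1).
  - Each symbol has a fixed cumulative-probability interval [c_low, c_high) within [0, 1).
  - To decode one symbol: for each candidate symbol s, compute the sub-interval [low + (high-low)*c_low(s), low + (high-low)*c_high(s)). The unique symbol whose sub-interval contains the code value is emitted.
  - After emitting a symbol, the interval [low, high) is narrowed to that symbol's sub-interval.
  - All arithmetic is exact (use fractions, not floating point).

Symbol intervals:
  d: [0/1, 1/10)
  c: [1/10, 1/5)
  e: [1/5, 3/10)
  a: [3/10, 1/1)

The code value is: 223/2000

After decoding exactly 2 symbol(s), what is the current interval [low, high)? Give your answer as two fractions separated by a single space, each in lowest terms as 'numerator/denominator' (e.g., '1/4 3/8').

Answer: 11/100 3/25

Derivation:
Step 1: interval [0/1, 1/1), width = 1/1 - 0/1 = 1/1
  'd': [0/1 + 1/1*0/1, 0/1 + 1/1*1/10) = [0/1, 1/10)
  'c': [0/1 + 1/1*1/10, 0/1 + 1/1*1/5) = [1/10, 1/5) <- contains code 223/2000
  'e': [0/1 + 1/1*1/5, 0/1 + 1/1*3/10) = [1/5, 3/10)
  'a': [0/1 + 1/1*3/10, 0/1 + 1/1*1/1) = [3/10, 1/1)
  emit 'c', narrow to [1/10, 1/5)
Step 2: interval [1/10, 1/5), width = 1/5 - 1/10 = 1/10
  'd': [1/10 + 1/10*0/1, 1/10 + 1/10*1/10) = [1/10, 11/100)
  'c': [1/10 + 1/10*1/10, 1/10 + 1/10*1/5) = [11/100, 3/25) <- contains code 223/2000
  'e': [1/10 + 1/10*1/5, 1/10 + 1/10*3/10) = [3/25, 13/100)
  'a': [1/10 + 1/10*3/10, 1/10 + 1/10*1/1) = [13/100, 1/5)
  emit 'c', narrow to [11/100, 3/25)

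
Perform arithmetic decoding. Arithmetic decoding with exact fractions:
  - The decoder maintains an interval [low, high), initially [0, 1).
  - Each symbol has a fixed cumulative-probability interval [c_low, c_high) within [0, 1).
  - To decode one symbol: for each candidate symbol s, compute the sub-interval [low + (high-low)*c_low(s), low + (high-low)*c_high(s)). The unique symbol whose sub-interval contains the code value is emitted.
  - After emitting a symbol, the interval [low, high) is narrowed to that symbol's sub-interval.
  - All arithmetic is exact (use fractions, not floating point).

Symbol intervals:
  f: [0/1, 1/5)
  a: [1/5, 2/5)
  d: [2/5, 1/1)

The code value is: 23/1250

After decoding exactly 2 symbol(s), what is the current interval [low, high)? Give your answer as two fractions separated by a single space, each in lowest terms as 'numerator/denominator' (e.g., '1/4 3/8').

Answer: 0/1 1/25

Derivation:
Step 1: interval [0/1, 1/1), width = 1/1 - 0/1 = 1/1
  'f': [0/1 + 1/1*0/1, 0/1 + 1/1*1/5) = [0/1, 1/5) <- contains code 23/1250
  'a': [0/1 + 1/1*1/5, 0/1 + 1/1*2/5) = [1/5, 2/5)
  'd': [0/1 + 1/1*2/5, 0/1 + 1/1*1/1) = [2/5, 1/1)
  emit 'f', narrow to [0/1, 1/5)
Step 2: interval [0/1, 1/5), width = 1/5 - 0/1 = 1/5
  'f': [0/1 + 1/5*0/1, 0/1 + 1/5*1/5) = [0/1, 1/25) <- contains code 23/1250
  'a': [0/1 + 1/5*1/5, 0/1 + 1/5*2/5) = [1/25, 2/25)
  'd': [0/1 + 1/5*2/5, 0/1 + 1/5*1/1) = [2/25, 1/5)
  emit 'f', narrow to [0/1, 1/25)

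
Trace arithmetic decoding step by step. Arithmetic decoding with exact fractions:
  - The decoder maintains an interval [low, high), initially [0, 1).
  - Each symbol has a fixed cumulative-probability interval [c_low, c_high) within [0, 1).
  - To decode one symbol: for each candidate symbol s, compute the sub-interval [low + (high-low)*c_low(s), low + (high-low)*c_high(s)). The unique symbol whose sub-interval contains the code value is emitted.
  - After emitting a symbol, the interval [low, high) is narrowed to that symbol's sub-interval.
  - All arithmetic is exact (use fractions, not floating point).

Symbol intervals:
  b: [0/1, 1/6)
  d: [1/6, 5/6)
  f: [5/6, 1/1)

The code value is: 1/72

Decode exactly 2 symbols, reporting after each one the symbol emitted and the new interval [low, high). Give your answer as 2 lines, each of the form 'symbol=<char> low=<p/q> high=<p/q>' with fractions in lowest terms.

Answer: symbol=b low=0/1 high=1/6
symbol=b low=0/1 high=1/36

Derivation:
Step 1: interval [0/1, 1/1), width = 1/1 - 0/1 = 1/1
  'b': [0/1 + 1/1*0/1, 0/1 + 1/1*1/6) = [0/1, 1/6) <- contains code 1/72
  'd': [0/1 + 1/1*1/6, 0/1 + 1/1*5/6) = [1/6, 5/6)
  'f': [0/1 + 1/1*5/6, 0/1 + 1/1*1/1) = [5/6, 1/1)
  emit 'b', narrow to [0/1, 1/6)
Step 2: interval [0/1, 1/6), width = 1/6 - 0/1 = 1/6
  'b': [0/1 + 1/6*0/1, 0/1 + 1/6*1/6) = [0/1, 1/36) <- contains code 1/72
  'd': [0/1 + 1/6*1/6, 0/1 + 1/6*5/6) = [1/36, 5/36)
  'f': [0/1 + 1/6*5/6, 0/1 + 1/6*1/1) = [5/36, 1/6)
  emit 'b', narrow to [0/1, 1/36)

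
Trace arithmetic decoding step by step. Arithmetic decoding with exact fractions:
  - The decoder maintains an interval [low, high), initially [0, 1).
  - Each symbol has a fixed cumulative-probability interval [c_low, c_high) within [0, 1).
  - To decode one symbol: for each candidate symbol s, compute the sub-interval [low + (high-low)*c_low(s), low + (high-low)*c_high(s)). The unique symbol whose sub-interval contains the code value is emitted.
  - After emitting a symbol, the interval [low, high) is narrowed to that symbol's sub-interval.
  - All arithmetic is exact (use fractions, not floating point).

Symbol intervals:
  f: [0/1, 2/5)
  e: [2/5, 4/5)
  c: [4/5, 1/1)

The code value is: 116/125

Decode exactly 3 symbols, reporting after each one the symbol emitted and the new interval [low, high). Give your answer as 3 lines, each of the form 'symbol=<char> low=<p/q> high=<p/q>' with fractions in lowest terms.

Step 1: interval [0/1, 1/1), width = 1/1 - 0/1 = 1/1
  'f': [0/1 + 1/1*0/1, 0/1 + 1/1*2/5) = [0/1, 2/5)
  'e': [0/1 + 1/1*2/5, 0/1 + 1/1*4/5) = [2/5, 4/5)
  'c': [0/1 + 1/1*4/5, 0/1 + 1/1*1/1) = [4/5, 1/1) <- contains code 116/125
  emit 'c', narrow to [4/5, 1/1)
Step 2: interval [4/5, 1/1), width = 1/1 - 4/5 = 1/5
  'f': [4/5 + 1/5*0/1, 4/5 + 1/5*2/5) = [4/5, 22/25)
  'e': [4/5 + 1/5*2/5, 4/5 + 1/5*4/5) = [22/25, 24/25) <- contains code 116/125
  'c': [4/5 + 1/5*4/5, 4/5 + 1/5*1/1) = [24/25, 1/1)
  emit 'e', narrow to [22/25, 24/25)
Step 3: interval [22/25, 24/25), width = 24/25 - 22/25 = 2/25
  'f': [22/25 + 2/25*0/1, 22/25 + 2/25*2/5) = [22/25, 114/125)
  'e': [22/25 + 2/25*2/5, 22/25 + 2/25*4/5) = [114/125, 118/125) <- contains code 116/125
  'c': [22/25 + 2/25*4/5, 22/25 + 2/25*1/1) = [118/125, 24/25)
  emit 'e', narrow to [114/125, 118/125)

Answer: symbol=c low=4/5 high=1/1
symbol=e low=22/25 high=24/25
symbol=e low=114/125 high=118/125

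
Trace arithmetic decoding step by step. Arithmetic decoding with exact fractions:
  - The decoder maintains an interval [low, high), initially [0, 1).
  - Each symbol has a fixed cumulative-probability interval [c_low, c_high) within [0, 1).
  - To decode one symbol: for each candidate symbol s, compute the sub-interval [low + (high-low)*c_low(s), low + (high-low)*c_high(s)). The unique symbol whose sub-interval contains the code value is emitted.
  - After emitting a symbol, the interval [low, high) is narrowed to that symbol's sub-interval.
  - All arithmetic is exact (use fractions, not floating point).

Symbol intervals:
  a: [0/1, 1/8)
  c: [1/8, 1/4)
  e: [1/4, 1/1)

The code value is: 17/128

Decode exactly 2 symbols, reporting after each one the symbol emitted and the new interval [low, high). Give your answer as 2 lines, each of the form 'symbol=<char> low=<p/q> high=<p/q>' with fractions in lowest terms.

Step 1: interval [0/1, 1/1), width = 1/1 - 0/1 = 1/1
  'a': [0/1 + 1/1*0/1, 0/1 + 1/1*1/8) = [0/1, 1/8)
  'c': [0/1 + 1/1*1/8, 0/1 + 1/1*1/4) = [1/8, 1/4) <- contains code 17/128
  'e': [0/1 + 1/1*1/4, 0/1 + 1/1*1/1) = [1/4, 1/1)
  emit 'c', narrow to [1/8, 1/4)
Step 2: interval [1/8, 1/4), width = 1/4 - 1/8 = 1/8
  'a': [1/8 + 1/8*0/1, 1/8 + 1/8*1/8) = [1/8, 9/64) <- contains code 17/128
  'c': [1/8 + 1/8*1/8, 1/8 + 1/8*1/4) = [9/64, 5/32)
  'e': [1/8 + 1/8*1/4, 1/8 + 1/8*1/1) = [5/32, 1/4)
  emit 'a', narrow to [1/8, 9/64)

Answer: symbol=c low=1/8 high=1/4
symbol=a low=1/8 high=9/64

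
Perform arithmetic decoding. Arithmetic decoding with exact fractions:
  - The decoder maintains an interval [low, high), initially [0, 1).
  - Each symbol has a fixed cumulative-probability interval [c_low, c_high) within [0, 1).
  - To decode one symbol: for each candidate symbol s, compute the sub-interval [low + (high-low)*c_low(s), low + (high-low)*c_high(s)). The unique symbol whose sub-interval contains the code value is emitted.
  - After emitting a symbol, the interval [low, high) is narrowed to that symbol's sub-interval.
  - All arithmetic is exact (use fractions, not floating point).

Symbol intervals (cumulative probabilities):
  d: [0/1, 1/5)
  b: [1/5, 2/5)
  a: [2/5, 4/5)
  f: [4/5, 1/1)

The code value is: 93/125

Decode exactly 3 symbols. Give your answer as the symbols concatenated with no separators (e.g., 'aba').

Answer: afb

Derivation:
Step 1: interval [0/1, 1/1), width = 1/1 - 0/1 = 1/1
  'd': [0/1 + 1/1*0/1, 0/1 + 1/1*1/5) = [0/1, 1/5)
  'b': [0/1 + 1/1*1/5, 0/1 + 1/1*2/5) = [1/5, 2/5)
  'a': [0/1 + 1/1*2/5, 0/1 + 1/1*4/5) = [2/5, 4/5) <- contains code 93/125
  'f': [0/1 + 1/1*4/5, 0/1 + 1/1*1/1) = [4/5, 1/1)
  emit 'a', narrow to [2/5, 4/5)
Step 2: interval [2/5, 4/5), width = 4/5 - 2/5 = 2/5
  'd': [2/5 + 2/5*0/1, 2/5 + 2/5*1/5) = [2/5, 12/25)
  'b': [2/5 + 2/5*1/5, 2/5 + 2/5*2/5) = [12/25, 14/25)
  'a': [2/5 + 2/5*2/5, 2/5 + 2/5*4/5) = [14/25, 18/25)
  'f': [2/5 + 2/5*4/5, 2/5 + 2/5*1/1) = [18/25, 4/5) <- contains code 93/125
  emit 'f', narrow to [18/25, 4/5)
Step 3: interval [18/25, 4/5), width = 4/5 - 18/25 = 2/25
  'd': [18/25 + 2/25*0/1, 18/25 + 2/25*1/5) = [18/25, 92/125)
  'b': [18/25 + 2/25*1/5, 18/25 + 2/25*2/5) = [92/125, 94/125) <- contains code 93/125
  'a': [18/25 + 2/25*2/5, 18/25 + 2/25*4/5) = [94/125, 98/125)
  'f': [18/25 + 2/25*4/5, 18/25 + 2/25*1/1) = [98/125, 4/5)
  emit 'b', narrow to [92/125, 94/125)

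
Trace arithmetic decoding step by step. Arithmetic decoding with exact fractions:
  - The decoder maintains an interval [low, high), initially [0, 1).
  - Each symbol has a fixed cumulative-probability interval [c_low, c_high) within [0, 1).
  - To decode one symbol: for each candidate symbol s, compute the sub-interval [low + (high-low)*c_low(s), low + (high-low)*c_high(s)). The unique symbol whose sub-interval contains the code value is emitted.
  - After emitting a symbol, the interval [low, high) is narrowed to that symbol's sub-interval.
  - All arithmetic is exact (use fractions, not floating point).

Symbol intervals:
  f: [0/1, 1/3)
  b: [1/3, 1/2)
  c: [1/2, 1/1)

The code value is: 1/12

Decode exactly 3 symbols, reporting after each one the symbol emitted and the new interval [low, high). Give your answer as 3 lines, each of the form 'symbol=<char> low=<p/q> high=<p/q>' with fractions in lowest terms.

Answer: symbol=f low=0/1 high=1/3
symbol=f low=0/1 high=1/9
symbol=c low=1/18 high=1/9

Derivation:
Step 1: interval [0/1, 1/1), width = 1/1 - 0/1 = 1/1
  'f': [0/1 + 1/1*0/1, 0/1 + 1/1*1/3) = [0/1, 1/3) <- contains code 1/12
  'b': [0/1 + 1/1*1/3, 0/1 + 1/1*1/2) = [1/3, 1/2)
  'c': [0/1 + 1/1*1/2, 0/1 + 1/1*1/1) = [1/2, 1/1)
  emit 'f', narrow to [0/1, 1/3)
Step 2: interval [0/1, 1/3), width = 1/3 - 0/1 = 1/3
  'f': [0/1 + 1/3*0/1, 0/1 + 1/3*1/3) = [0/1, 1/9) <- contains code 1/12
  'b': [0/1 + 1/3*1/3, 0/1 + 1/3*1/2) = [1/9, 1/6)
  'c': [0/1 + 1/3*1/2, 0/1 + 1/3*1/1) = [1/6, 1/3)
  emit 'f', narrow to [0/1, 1/9)
Step 3: interval [0/1, 1/9), width = 1/9 - 0/1 = 1/9
  'f': [0/1 + 1/9*0/1, 0/1 + 1/9*1/3) = [0/1, 1/27)
  'b': [0/1 + 1/9*1/3, 0/1 + 1/9*1/2) = [1/27, 1/18)
  'c': [0/1 + 1/9*1/2, 0/1 + 1/9*1/1) = [1/18, 1/9) <- contains code 1/12
  emit 'c', narrow to [1/18, 1/9)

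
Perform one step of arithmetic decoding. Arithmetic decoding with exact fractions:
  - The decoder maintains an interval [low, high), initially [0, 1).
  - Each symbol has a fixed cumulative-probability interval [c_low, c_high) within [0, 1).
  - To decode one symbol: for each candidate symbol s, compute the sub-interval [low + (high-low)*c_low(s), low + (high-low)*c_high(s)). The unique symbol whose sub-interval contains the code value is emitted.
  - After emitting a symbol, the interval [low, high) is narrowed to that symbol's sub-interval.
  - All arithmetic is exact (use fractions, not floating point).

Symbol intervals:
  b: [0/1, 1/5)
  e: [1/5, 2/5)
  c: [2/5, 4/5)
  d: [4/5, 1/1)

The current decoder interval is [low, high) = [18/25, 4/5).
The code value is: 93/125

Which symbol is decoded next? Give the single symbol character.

Interval width = high − low = 4/5 − 18/25 = 2/25
Scaled code = (code − low) / width = (93/125 − 18/25) / 2/25 = 3/10
  b: [0/1, 1/5) 
  e: [1/5, 2/5) ← scaled code falls here ✓
  c: [2/5, 4/5) 
  d: [4/5, 1/1) 

Answer: e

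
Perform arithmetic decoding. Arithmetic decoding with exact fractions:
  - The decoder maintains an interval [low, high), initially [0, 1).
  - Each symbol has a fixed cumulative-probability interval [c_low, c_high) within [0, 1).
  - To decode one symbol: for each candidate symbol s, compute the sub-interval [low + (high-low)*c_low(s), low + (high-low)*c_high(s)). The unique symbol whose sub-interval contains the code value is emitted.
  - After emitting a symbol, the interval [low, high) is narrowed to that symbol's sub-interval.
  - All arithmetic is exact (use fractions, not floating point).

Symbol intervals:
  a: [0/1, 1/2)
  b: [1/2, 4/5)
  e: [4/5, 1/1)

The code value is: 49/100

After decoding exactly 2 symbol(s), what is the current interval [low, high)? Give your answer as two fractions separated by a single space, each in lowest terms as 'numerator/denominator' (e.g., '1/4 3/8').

Step 1: interval [0/1, 1/1), width = 1/1 - 0/1 = 1/1
  'a': [0/1 + 1/1*0/1, 0/1 + 1/1*1/2) = [0/1, 1/2) <- contains code 49/100
  'b': [0/1 + 1/1*1/2, 0/1 + 1/1*4/5) = [1/2, 4/5)
  'e': [0/1 + 1/1*4/5, 0/1 + 1/1*1/1) = [4/5, 1/1)
  emit 'a', narrow to [0/1, 1/2)
Step 2: interval [0/1, 1/2), width = 1/2 - 0/1 = 1/2
  'a': [0/1 + 1/2*0/1, 0/1 + 1/2*1/2) = [0/1, 1/4)
  'b': [0/1 + 1/2*1/2, 0/1 + 1/2*4/5) = [1/4, 2/5)
  'e': [0/1 + 1/2*4/5, 0/1 + 1/2*1/1) = [2/5, 1/2) <- contains code 49/100
  emit 'e', narrow to [2/5, 1/2)

Answer: 2/5 1/2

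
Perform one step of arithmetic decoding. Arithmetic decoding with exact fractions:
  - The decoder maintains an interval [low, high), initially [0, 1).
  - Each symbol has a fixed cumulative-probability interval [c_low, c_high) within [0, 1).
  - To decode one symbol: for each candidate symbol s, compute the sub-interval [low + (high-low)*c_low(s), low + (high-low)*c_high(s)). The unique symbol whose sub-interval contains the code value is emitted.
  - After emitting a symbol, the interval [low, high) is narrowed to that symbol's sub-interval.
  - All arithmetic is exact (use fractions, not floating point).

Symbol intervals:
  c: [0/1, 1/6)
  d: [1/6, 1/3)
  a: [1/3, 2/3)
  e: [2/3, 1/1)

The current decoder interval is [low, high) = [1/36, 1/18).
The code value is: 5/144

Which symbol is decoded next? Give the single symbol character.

Interval width = high − low = 1/18 − 1/36 = 1/36
Scaled code = (code − low) / width = (5/144 − 1/36) / 1/36 = 1/4
  c: [0/1, 1/6) 
  d: [1/6, 1/3) ← scaled code falls here ✓
  a: [1/3, 2/3) 
  e: [2/3, 1/1) 

Answer: d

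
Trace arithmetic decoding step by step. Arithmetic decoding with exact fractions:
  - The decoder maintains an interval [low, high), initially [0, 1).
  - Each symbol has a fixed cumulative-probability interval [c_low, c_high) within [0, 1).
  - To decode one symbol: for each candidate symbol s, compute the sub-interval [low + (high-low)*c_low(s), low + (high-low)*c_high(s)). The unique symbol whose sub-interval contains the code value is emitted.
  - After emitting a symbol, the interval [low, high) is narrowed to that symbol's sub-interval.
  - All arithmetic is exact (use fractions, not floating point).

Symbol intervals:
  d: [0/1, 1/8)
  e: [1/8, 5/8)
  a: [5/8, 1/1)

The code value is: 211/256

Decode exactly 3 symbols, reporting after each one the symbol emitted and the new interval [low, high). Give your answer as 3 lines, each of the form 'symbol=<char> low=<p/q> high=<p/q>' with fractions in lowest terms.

Step 1: interval [0/1, 1/1), width = 1/1 - 0/1 = 1/1
  'd': [0/1 + 1/1*0/1, 0/1 + 1/1*1/8) = [0/1, 1/8)
  'e': [0/1 + 1/1*1/8, 0/1 + 1/1*5/8) = [1/8, 5/8)
  'a': [0/1 + 1/1*5/8, 0/1 + 1/1*1/1) = [5/8, 1/1) <- contains code 211/256
  emit 'a', narrow to [5/8, 1/1)
Step 2: interval [5/8, 1/1), width = 1/1 - 5/8 = 3/8
  'd': [5/8 + 3/8*0/1, 5/8 + 3/8*1/8) = [5/8, 43/64)
  'e': [5/8 + 3/8*1/8, 5/8 + 3/8*5/8) = [43/64, 55/64) <- contains code 211/256
  'a': [5/8 + 3/8*5/8, 5/8 + 3/8*1/1) = [55/64, 1/1)
  emit 'e', narrow to [43/64, 55/64)
Step 3: interval [43/64, 55/64), width = 55/64 - 43/64 = 3/16
  'd': [43/64 + 3/16*0/1, 43/64 + 3/16*1/8) = [43/64, 89/128)
  'e': [43/64 + 3/16*1/8, 43/64 + 3/16*5/8) = [89/128, 101/128)
  'a': [43/64 + 3/16*5/8, 43/64 + 3/16*1/1) = [101/128, 55/64) <- contains code 211/256
  emit 'a', narrow to [101/128, 55/64)

Answer: symbol=a low=5/8 high=1/1
symbol=e low=43/64 high=55/64
symbol=a low=101/128 high=55/64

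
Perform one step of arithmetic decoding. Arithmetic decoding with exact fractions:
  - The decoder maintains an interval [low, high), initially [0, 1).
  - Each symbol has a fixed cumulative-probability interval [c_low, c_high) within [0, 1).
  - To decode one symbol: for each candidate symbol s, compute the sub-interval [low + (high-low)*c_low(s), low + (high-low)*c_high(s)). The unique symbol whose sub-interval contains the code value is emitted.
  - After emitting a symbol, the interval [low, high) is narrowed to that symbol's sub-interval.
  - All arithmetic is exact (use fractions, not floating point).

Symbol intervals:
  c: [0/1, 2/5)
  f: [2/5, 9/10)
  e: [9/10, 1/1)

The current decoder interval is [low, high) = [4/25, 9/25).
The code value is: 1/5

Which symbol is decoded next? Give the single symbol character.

Interval width = high − low = 9/25 − 4/25 = 1/5
Scaled code = (code − low) / width = (1/5 − 4/25) / 1/5 = 1/5
  c: [0/1, 2/5) ← scaled code falls here ✓
  f: [2/5, 9/10) 
  e: [9/10, 1/1) 

Answer: c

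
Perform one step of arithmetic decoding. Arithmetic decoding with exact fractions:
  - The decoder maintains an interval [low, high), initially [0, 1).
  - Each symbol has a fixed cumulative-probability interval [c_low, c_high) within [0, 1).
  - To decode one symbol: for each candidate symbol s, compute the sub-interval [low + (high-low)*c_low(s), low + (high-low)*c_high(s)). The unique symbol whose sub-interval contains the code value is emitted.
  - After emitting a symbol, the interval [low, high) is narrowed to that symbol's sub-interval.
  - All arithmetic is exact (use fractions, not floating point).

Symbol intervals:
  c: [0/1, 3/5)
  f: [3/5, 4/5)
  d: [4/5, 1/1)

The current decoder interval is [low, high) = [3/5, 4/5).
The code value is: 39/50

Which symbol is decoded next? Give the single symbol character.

Answer: d

Derivation:
Interval width = high − low = 4/5 − 3/5 = 1/5
Scaled code = (code − low) / width = (39/50 − 3/5) / 1/5 = 9/10
  c: [0/1, 3/5) 
  f: [3/5, 4/5) 
  d: [4/5, 1/1) ← scaled code falls here ✓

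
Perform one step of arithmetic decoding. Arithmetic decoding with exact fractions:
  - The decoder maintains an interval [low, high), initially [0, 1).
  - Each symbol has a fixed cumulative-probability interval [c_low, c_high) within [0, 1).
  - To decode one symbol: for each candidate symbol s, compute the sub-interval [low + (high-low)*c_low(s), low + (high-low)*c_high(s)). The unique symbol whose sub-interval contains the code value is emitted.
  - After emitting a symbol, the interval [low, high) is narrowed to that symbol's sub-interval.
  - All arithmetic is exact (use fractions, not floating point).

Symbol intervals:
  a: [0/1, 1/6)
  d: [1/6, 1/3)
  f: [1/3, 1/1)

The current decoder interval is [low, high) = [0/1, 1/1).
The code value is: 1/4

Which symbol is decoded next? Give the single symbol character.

Answer: d

Derivation:
Interval width = high − low = 1/1 − 0/1 = 1/1
Scaled code = (code − low) / width = (1/4 − 0/1) / 1/1 = 1/4
  a: [0/1, 1/6) 
  d: [1/6, 1/3) ← scaled code falls here ✓
  f: [1/3, 1/1) 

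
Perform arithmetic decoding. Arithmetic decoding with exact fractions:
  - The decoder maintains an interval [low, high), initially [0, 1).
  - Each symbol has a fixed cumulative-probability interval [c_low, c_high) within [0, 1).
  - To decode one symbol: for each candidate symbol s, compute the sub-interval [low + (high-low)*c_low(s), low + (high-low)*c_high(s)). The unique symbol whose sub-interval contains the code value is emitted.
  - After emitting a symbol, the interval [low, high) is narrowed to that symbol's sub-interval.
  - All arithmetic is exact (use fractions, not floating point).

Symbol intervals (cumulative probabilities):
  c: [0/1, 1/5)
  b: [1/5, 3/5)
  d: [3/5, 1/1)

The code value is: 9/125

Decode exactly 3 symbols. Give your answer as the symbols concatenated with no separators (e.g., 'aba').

Answer: cbb

Derivation:
Step 1: interval [0/1, 1/1), width = 1/1 - 0/1 = 1/1
  'c': [0/1 + 1/1*0/1, 0/1 + 1/1*1/5) = [0/1, 1/5) <- contains code 9/125
  'b': [0/1 + 1/1*1/5, 0/1 + 1/1*3/5) = [1/5, 3/5)
  'd': [0/1 + 1/1*3/5, 0/1 + 1/1*1/1) = [3/5, 1/1)
  emit 'c', narrow to [0/1, 1/5)
Step 2: interval [0/1, 1/5), width = 1/5 - 0/1 = 1/5
  'c': [0/1 + 1/5*0/1, 0/1 + 1/5*1/5) = [0/1, 1/25)
  'b': [0/1 + 1/5*1/5, 0/1 + 1/5*3/5) = [1/25, 3/25) <- contains code 9/125
  'd': [0/1 + 1/5*3/5, 0/1 + 1/5*1/1) = [3/25, 1/5)
  emit 'b', narrow to [1/25, 3/25)
Step 3: interval [1/25, 3/25), width = 3/25 - 1/25 = 2/25
  'c': [1/25 + 2/25*0/1, 1/25 + 2/25*1/5) = [1/25, 7/125)
  'b': [1/25 + 2/25*1/5, 1/25 + 2/25*3/5) = [7/125, 11/125) <- contains code 9/125
  'd': [1/25 + 2/25*3/5, 1/25 + 2/25*1/1) = [11/125, 3/25)
  emit 'b', narrow to [7/125, 11/125)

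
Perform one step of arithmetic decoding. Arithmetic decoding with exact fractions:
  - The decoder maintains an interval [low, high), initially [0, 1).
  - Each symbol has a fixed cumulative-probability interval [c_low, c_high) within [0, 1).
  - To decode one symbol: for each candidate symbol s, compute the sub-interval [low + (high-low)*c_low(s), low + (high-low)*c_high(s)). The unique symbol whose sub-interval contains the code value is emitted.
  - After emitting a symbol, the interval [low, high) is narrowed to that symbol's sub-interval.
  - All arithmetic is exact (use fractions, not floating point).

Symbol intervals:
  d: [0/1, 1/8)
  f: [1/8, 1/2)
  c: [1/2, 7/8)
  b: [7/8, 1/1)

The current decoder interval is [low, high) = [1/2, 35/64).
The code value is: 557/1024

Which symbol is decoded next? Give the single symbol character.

Interval width = high − low = 35/64 − 1/2 = 3/64
Scaled code = (code − low) / width = (557/1024 − 1/2) / 3/64 = 15/16
  d: [0/1, 1/8) 
  f: [1/8, 1/2) 
  c: [1/2, 7/8) 
  b: [7/8, 1/1) ← scaled code falls here ✓

Answer: b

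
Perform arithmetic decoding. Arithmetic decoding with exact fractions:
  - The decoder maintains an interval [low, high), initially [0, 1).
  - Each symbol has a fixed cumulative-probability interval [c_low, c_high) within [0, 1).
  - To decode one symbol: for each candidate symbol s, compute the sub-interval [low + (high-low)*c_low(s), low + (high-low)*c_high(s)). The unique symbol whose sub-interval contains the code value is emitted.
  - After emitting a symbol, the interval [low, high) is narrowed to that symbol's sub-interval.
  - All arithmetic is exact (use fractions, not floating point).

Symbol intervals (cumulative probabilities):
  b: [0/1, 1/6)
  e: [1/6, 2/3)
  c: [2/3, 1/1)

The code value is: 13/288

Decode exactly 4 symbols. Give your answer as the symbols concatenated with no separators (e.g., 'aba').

Answer: beeb

Derivation:
Step 1: interval [0/1, 1/1), width = 1/1 - 0/1 = 1/1
  'b': [0/1 + 1/1*0/1, 0/1 + 1/1*1/6) = [0/1, 1/6) <- contains code 13/288
  'e': [0/1 + 1/1*1/6, 0/1 + 1/1*2/3) = [1/6, 2/3)
  'c': [0/1 + 1/1*2/3, 0/1 + 1/1*1/1) = [2/3, 1/1)
  emit 'b', narrow to [0/1, 1/6)
Step 2: interval [0/1, 1/6), width = 1/6 - 0/1 = 1/6
  'b': [0/1 + 1/6*0/1, 0/1 + 1/6*1/6) = [0/1, 1/36)
  'e': [0/1 + 1/6*1/6, 0/1 + 1/6*2/3) = [1/36, 1/9) <- contains code 13/288
  'c': [0/1 + 1/6*2/3, 0/1 + 1/6*1/1) = [1/9, 1/6)
  emit 'e', narrow to [1/36, 1/9)
Step 3: interval [1/36, 1/9), width = 1/9 - 1/36 = 1/12
  'b': [1/36 + 1/12*0/1, 1/36 + 1/12*1/6) = [1/36, 1/24)
  'e': [1/36 + 1/12*1/6, 1/36 + 1/12*2/3) = [1/24, 1/12) <- contains code 13/288
  'c': [1/36 + 1/12*2/3, 1/36 + 1/12*1/1) = [1/12, 1/9)
  emit 'e', narrow to [1/24, 1/12)
Step 4: interval [1/24, 1/12), width = 1/12 - 1/24 = 1/24
  'b': [1/24 + 1/24*0/1, 1/24 + 1/24*1/6) = [1/24, 7/144) <- contains code 13/288
  'e': [1/24 + 1/24*1/6, 1/24 + 1/24*2/3) = [7/144, 5/72)
  'c': [1/24 + 1/24*2/3, 1/24 + 1/24*1/1) = [5/72, 1/12)
  emit 'b', narrow to [1/24, 7/144)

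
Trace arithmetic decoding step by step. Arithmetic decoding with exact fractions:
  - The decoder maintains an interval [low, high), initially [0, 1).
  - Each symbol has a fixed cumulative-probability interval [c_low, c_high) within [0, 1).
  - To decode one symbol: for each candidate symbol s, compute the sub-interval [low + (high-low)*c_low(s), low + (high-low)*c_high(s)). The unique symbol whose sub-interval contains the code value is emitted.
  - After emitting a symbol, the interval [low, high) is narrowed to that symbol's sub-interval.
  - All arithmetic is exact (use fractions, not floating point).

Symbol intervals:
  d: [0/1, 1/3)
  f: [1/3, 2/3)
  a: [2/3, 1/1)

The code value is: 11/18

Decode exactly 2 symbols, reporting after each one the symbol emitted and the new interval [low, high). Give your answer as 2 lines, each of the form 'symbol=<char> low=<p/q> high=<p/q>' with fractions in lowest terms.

Step 1: interval [0/1, 1/1), width = 1/1 - 0/1 = 1/1
  'd': [0/1 + 1/1*0/1, 0/1 + 1/1*1/3) = [0/1, 1/3)
  'f': [0/1 + 1/1*1/3, 0/1 + 1/1*2/3) = [1/3, 2/3) <- contains code 11/18
  'a': [0/1 + 1/1*2/3, 0/1 + 1/1*1/1) = [2/3, 1/1)
  emit 'f', narrow to [1/3, 2/3)
Step 2: interval [1/3, 2/3), width = 2/3 - 1/3 = 1/3
  'd': [1/3 + 1/3*0/1, 1/3 + 1/3*1/3) = [1/3, 4/9)
  'f': [1/3 + 1/3*1/3, 1/3 + 1/3*2/3) = [4/9, 5/9)
  'a': [1/3 + 1/3*2/3, 1/3 + 1/3*1/1) = [5/9, 2/3) <- contains code 11/18
  emit 'a', narrow to [5/9, 2/3)

Answer: symbol=f low=1/3 high=2/3
symbol=a low=5/9 high=2/3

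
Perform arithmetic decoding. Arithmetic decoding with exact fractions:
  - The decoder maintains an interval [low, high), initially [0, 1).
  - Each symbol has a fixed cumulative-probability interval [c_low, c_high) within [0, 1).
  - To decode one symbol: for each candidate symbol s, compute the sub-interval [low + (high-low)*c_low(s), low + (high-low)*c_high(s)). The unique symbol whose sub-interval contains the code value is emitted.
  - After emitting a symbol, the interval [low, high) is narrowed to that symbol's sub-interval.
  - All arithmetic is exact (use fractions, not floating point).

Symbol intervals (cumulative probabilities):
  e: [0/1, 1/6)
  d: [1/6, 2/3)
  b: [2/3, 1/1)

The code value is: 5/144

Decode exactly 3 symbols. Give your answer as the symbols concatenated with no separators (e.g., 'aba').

Answer: ede

Derivation:
Step 1: interval [0/1, 1/1), width = 1/1 - 0/1 = 1/1
  'e': [0/1 + 1/1*0/1, 0/1 + 1/1*1/6) = [0/1, 1/6) <- contains code 5/144
  'd': [0/1 + 1/1*1/6, 0/1 + 1/1*2/3) = [1/6, 2/3)
  'b': [0/1 + 1/1*2/3, 0/1 + 1/1*1/1) = [2/3, 1/1)
  emit 'e', narrow to [0/1, 1/6)
Step 2: interval [0/1, 1/6), width = 1/6 - 0/1 = 1/6
  'e': [0/1 + 1/6*0/1, 0/1 + 1/6*1/6) = [0/1, 1/36)
  'd': [0/1 + 1/6*1/6, 0/1 + 1/6*2/3) = [1/36, 1/9) <- contains code 5/144
  'b': [0/1 + 1/6*2/3, 0/1 + 1/6*1/1) = [1/9, 1/6)
  emit 'd', narrow to [1/36, 1/9)
Step 3: interval [1/36, 1/9), width = 1/9 - 1/36 = 1/12
  'e': [1/36 + 1/12*0/1, 1/36 + 1/12*1/6) = [1/36, 1/24) <- contains code 5/144
  'd': [1/36 + 1/12*1/6, 1/36 + 1/12*2/3) = [1/24, 1/12)
  'b': [1/36 + 1/12*2/3, 1/36 + 1/12*1/1) = [1/12, 1/9)
  emit 'e', narrow to [1/36, 1/24)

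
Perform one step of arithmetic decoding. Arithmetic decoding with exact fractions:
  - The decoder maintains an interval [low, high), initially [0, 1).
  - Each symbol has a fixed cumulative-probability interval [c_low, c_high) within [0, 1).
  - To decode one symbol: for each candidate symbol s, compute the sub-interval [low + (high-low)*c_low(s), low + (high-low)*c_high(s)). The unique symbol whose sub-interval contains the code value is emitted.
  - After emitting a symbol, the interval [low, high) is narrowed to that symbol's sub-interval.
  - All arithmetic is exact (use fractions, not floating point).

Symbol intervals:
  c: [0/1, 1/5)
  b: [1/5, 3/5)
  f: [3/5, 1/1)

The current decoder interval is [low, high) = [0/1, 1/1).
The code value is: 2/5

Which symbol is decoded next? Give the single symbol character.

Interval width = high − low = 1/1 − 0/1 = 1/1
Scaled code = (code − low) / width = (2/5 − 0/1) / 1/1 = 2/5
  c: [0/1, 1/5) 
  b: [1/5, 3/5) ← scaled code falls here ✓
  f: [3/5, 1/1) 

Answer: b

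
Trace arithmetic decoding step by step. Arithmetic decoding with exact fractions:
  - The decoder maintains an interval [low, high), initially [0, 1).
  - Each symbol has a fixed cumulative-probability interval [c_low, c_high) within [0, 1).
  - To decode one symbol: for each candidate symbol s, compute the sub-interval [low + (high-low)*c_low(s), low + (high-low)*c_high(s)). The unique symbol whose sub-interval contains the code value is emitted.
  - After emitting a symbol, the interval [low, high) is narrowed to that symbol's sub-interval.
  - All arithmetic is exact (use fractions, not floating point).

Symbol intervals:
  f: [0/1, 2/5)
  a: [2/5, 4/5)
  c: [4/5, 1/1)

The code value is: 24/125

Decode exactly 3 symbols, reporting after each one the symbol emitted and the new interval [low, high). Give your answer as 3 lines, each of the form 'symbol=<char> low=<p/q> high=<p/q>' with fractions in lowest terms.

Step 1: interval [0/1, 1/1), width = 1/1 - 0/1 = 1/1
  'f': [0/1 + 1/1*0/1, 0/1 + 1/1*2/5) = [0/1, 2/5) <- contains code 24/125
  'a': [0/1 + 1/1*2/5, 0/1 + 1/1*4/5) = [2/5, 4/5)
  'c': [0/1 + 1/1*4/5, 0/1 + 1/1*1/1) = [4/5, 1/1)
  emit 'f', narrow to [0/1, 2/5)
Step 2: interval [0/1, 2/5), width = 2/5 - 0/1 = 2/5
  'f': [0/1 + 2/5*0/1, 0/1 + 2/5*2/5) = [0/1, 4/25)
  'a': [0/1 + 2/5*2/5, 0/1 + 2/5*4/5) = [4/25, 8/25) <- contains code 24/125
  'c': [0/1 + 2/5*4/5, 0/1 + 2/5*1/1) = [8/25, 2/5)
  emit 'a', narrow to [4/25, 8/25)
Step 3: interval [4/25, 8/25), width = 8/25 - 4/25 = 4/25
  'f': [4/25 + 4/25*0/1, 4/25 + 4/25*2/5) = [4/25, 28/125) <- contains code 24/125
  'a': [4/25 + 4/25*2/5, 4/25 + 4/25*4/5) = [28/125, 36/125)
  'c': [4/25 + 4/25*4/5, 4/25 + 4/25*1/1) = [36/125, 8/25)
  emit 'f', narrow to [4/25, 28/125)

Answer: symbol=f low=0/1 high=2/5
symbol=a low=4/25 high=8/25
symbol=f low=4/25 high=28/125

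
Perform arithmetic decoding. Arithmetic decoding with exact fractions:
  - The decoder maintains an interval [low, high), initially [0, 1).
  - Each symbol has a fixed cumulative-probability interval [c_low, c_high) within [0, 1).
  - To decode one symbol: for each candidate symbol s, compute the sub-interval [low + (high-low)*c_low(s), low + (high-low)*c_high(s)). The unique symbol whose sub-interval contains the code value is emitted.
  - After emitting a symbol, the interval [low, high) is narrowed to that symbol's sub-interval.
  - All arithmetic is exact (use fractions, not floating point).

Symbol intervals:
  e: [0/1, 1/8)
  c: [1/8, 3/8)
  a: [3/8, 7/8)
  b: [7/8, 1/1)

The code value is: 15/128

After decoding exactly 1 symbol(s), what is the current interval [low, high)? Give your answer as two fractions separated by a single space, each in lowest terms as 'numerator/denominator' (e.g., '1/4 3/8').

Step 1: interval [0/1, 1/1), width = 1/1 - 0/1 = 1/1
  'e': [0/1 + 1/1*0/1, 0/1 + 1/1*1/8) = [0/1, 1/8) <- contains code 15/128
  'c': [0/1 + 1/1*1/8, 0/1 + 1/1*3/8) = [1/8, 3/8)
  'a': [0/1 + 1/1*3/8, 0/1 + 1/1*7/8) = [3/8, 7/8)
  'b': [0/1 + 1/1*7/8, 0/1 + 1/1*1/1) = [7/8, 1/1)
  emit 'e', narrow to [0/1, 1/8)

Answer: 0/1 1/8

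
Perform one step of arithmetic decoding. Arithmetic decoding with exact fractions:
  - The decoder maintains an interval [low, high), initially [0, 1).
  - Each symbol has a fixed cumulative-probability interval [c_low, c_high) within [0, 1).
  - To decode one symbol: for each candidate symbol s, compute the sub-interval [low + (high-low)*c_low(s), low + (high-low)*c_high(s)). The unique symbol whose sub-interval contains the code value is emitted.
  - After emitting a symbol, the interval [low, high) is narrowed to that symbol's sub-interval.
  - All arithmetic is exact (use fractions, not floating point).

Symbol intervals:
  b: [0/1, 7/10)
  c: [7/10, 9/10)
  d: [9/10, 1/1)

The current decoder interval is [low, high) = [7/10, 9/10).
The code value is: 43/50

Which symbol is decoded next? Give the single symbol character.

Answer: c

Derivation:
Interval width = high − low = 9/10 − 7/10 = 1/5
Scaled code = (code − low) / width = (43/50 − 7/10) / 1/5 = 4/5
  b: [0/1, 7/10) 
  c: [7/10, 9/10) ← scaled code falls here ✓
  d: [9/10, 1/1) 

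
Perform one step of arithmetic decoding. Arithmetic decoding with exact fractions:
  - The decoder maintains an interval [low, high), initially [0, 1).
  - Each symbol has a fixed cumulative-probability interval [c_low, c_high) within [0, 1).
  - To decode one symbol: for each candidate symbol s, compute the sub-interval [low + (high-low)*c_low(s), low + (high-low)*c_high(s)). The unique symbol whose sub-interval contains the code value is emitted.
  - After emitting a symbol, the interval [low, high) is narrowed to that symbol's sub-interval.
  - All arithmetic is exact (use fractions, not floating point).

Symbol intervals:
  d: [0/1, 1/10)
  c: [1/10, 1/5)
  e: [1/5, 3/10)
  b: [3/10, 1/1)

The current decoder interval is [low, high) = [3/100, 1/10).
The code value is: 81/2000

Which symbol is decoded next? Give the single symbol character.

Interval width = high − low = 1/10 − 3/100 = 7/100
Scaled code = (code − low) / width = (81/2000 − 3/100) / 7/100 = 3/20
  d: [0/1, 1/10) 
  c: [1/10, 1/5) ← scaled code falls here ✓
  e: [1/5, 3/10) 
  b: [3/10, 1/1) 

Answer: c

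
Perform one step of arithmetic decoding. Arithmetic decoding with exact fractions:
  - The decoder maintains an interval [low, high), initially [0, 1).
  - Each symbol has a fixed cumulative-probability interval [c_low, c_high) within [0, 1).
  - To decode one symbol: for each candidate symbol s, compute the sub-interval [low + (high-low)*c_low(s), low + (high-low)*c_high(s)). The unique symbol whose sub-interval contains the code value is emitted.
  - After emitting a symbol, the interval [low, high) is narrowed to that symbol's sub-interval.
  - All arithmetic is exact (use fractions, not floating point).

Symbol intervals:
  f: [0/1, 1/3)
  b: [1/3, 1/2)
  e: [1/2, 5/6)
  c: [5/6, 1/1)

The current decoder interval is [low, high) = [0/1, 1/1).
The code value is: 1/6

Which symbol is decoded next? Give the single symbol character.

Answer: f

Derivation:
Interval width = high − low = 1/1 − 0/1 = 1/1
Scaled code = (code − low) / width = (1/6 − 0/1) / 1/1 = 1/6
  f: [0/1, 1/3) ← scaled code falls here ✓
  b: [1/3, 1/2) 
  e: [1/2, 5/6) 
  c: [5/6, 1/1) 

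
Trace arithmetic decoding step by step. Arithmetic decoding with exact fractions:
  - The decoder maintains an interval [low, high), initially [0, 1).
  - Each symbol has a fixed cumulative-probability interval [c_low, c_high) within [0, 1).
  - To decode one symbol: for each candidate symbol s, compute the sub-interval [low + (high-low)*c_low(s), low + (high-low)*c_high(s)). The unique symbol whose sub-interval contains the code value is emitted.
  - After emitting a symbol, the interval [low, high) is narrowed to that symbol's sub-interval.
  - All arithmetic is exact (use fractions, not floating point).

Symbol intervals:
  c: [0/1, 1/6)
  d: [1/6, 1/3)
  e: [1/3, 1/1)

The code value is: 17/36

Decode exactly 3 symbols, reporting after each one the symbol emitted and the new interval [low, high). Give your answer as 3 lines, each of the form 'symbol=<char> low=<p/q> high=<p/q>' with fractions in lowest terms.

Step 1: interval [0/1, 1/1), width = 1/1 - 0/1 = 1/1
  'c': [0/1 + 1/1*0/1, 0/1 + 1/1*1/6) = [0/1, 1/6)
  'd': [0/1 + 1/1*1/6, 0/1 + 1/1*1/3) = [1/6, 1/3)
  'e': [0/1 + 1/1*1/3, 0/1 + 1/1*1/1) = [1/3, 1/1) <- contains code 17/36
  emit 'e', narrow to [1/3, 1/1)
Step 2: interval [1/3, 1/1), width = 1/1 - 1/3 = 2/3
  'c': [1/3 + 2/3*0/1, 1/3 + 2/3*1/6) = [1/3, 4/9)
  'd': [1/3 + 2/3*1/6, 1/3 + 2/3*1/3) = [4/9, 5/9) <- contains code 17/36
  'e': [1/3 + 2/3*1/3, 1/3 + 2/3*1/1) = [5/9, 1/1)
  emit 'd', narrow to [4/9, 5/9)
Step 3: interval [4/9, 5/9), width = 5/9 - 4/9 = 1/9
  'c': [4/9 + 1/9*0/1, 4/9 + 1/9*1/6) = [4/9, 25/54)
  'd': [4/9 + 1/9*1/6, 4/9 + 1/9*1/3) = [25/54, 13/27) <- contains code 17/36
  'e': [4/9 + 1/9*1/3, 4/9 + 1/9*1/1) = [13/27, 5/9)
  emit 'd', narrow to [25/54, 13/27)

Answer: symbol=e low=1/3 high=1/1
symbol=d low=4/9 high=5/9
symbol=d low=25/54 high=13/27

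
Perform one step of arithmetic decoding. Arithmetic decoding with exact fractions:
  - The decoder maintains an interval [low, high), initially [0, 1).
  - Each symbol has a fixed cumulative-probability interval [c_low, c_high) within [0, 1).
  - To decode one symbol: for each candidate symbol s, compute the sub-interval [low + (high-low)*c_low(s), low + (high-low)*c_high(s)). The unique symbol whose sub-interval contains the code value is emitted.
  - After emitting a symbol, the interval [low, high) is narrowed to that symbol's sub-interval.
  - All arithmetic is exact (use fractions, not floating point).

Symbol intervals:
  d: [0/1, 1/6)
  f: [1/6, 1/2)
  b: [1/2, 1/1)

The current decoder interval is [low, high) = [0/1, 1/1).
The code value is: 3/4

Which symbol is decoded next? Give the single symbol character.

Interval width = high − low = 1/1 − 0/1 = 1/1
Scaled code = (code − low) / width = (3/4 − 0/1) / 1/1 = 3/4
  d: [0/1, 1/6) 
  f: [1/6, 1/2) 
  b: [1/2, 1/1) ← scaled code falls here ✓

Answer: b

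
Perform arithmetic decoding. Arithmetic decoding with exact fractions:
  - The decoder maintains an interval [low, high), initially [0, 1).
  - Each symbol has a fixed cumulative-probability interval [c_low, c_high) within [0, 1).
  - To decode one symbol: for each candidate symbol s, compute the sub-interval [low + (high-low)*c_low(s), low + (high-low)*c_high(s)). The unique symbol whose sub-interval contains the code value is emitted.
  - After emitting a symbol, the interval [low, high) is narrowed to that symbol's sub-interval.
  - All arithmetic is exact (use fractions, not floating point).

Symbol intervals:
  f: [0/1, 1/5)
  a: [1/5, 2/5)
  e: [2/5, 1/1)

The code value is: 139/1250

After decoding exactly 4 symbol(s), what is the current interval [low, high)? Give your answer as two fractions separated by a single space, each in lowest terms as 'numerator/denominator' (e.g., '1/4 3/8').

Step 1: interval [0/1, 1/1), width = 1/1 - 0/1 = 1/1
  'f': [0/1 + 1/1*0/1, 0/1 + 1/1*1/5) = [0/1, 1/5) <- contains code 139/1250
  'a': [0/1 + 1/1*1/5, 0/1 + 1/1*2/5) = [1/5, 2/5)
  'e': [0/1 + 1/1*2/5, 0/1 + 1/1*1/1) = [2/5, 1/1)
  emit 'f', narrow to [0/1, 1/5)
Step 2: interval [0/1, 1/5), width = 1/5 - 0/1 = 1/5
  'f': [0/1 + 1/5*0/1, 0/1 + 1/5*1/5) = [0/1, 1/25)
  'a': [0/1 + 1/5*1/5, 0/1 + 1/5*2/5) = [1/25, 2/25)
  'e': [0/1 + 1/5*2/5, 0/1 + 1/5*1/1) = [2/25, 1/5) <- contains code 139/1250
  emit 'e', narrow to [2/25, 1/5)
Step 3: interval [2/25, 1/5), width = 1/5 - 2/25 = 3/25
  'f': [2/25 + 3/25*0/1, 2/25 + 3/25*1/5) = [2/25, 13/125)
  'a': [2/25 + 3/25*1/5, 2/25 + 3/25*2/5) = [13/125, 16/125) <- contains code 139/1250
  'e': [2/25 + 3/25*2/5, 2/25 + 3/25*1/1) = [16/125, 1/5)
  emit 'a', narrow to [13/125, 16/125)
Step 4: interval [13/125, 16/125), width = 16/125 - 13/125 = 3/125
  'f': [13/125 + 3/125*0/1, 13/125 + 3/125*1/5) = [13/125, 68/625)
  'a': [13/125 + 3/125*1/5, 13/125 + 3/125*2/5) = [68/625, 71/625) <- contains code 139/1250
  'e': [13/125 + 3/125*2/5, 13/125 + 3/125*1/1) = [71/625, 16/125)
  emit 'a', narrow to [68/625, 71/625)

Answer: 68/625 71/625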